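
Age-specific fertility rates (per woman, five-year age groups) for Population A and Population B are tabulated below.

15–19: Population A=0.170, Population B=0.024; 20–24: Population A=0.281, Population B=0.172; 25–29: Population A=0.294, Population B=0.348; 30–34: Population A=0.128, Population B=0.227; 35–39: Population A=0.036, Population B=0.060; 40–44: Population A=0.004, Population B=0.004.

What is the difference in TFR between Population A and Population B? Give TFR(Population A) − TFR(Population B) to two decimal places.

Population A:
  Sum of ASFRs = 0.170 + 0.281 + 0.294 + 0.128 + 0.036 + 0.004 = 0.913
  TFR = 5 × 0.913 = 4.565
Population B:
  Sum of ASFRs = 0.024 + 0.172 + 0.348 + 0.227 + 0.060 + 0.004 = 0.835
  TFR = 5 × 0.835 = 4.175
Difference = 4.565 − 4.175 = 0.39

0.39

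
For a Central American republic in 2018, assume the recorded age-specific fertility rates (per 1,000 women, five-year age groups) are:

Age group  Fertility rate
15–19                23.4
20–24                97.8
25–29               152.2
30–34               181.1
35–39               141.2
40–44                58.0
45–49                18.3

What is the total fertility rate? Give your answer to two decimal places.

3.36

Sum of ASFRs = 23.4 + 97.8 + 152.2 + 181.1 + 141.2 + 58.0 + 18.3 = 672.0
TFR = 5 × 672.0 / 1000 = 3.36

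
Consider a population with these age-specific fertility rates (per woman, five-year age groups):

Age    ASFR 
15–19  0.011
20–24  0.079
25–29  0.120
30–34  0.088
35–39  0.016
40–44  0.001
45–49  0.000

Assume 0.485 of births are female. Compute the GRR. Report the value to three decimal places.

0.764

Proportion female at birth = 0.485.
Sum of ASFRs = 0.011 + 0.079 + 0.120 + 0.088 + 0.016 + 0.001 + 0.000 = 0.315
TFR = 5 × 0.315 = 1.575
GRR = 0.485 × 1.575 = 0.76388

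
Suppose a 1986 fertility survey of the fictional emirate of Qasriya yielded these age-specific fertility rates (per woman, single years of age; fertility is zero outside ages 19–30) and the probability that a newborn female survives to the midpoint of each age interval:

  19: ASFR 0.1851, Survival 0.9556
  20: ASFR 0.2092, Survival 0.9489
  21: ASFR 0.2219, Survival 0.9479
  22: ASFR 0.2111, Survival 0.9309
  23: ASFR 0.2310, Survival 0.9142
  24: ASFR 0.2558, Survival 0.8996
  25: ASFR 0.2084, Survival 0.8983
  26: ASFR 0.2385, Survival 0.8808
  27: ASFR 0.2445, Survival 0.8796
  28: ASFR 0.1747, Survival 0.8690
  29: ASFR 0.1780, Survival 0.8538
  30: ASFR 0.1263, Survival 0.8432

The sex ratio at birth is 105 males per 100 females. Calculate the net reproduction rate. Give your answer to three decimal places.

Proportion female at birth = 100 / (100 + 105) = 0.48780.
Each age group contributes 1 × ASFR × survival:
  19: 1 × 0.1851 × 0.9556 = 0.17688
  20: 1 × 0.2092 × 0.9489 = 0.19851
  21: 1 × 0.2219 × 0.9479 = 0.21034
  22: 1 × 0.2111 × 0.9309 = 0.19651
  23: 1 × 0.2310 × 0.9142 = 0.21118
  24: 1 × 0.2558 × 0.8996 = 0.23012
  25: 1 × 0.2084 × 0.8983 = 0.18721
  26: 1 × 0.2385 × 0.8808 = 0.21007
  27: 1 × 0.2445 × 0.8796 = 0.21506
  28: 1 × 0.1747 × 0.8690 = 0.15181
  29: 1 × 0.1780 × 0.8538 = 0.15198
  30: 1 × 0.1263 × 0.8432 = 0.10650
Sum = 2.24617
NRR = 0.48780 × 2.24617 = 1.09568

1.096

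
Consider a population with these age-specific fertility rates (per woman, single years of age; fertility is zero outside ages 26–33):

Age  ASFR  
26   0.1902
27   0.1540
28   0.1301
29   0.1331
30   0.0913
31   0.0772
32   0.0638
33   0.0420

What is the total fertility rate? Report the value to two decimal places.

Sum of ASFRs = 0.1902 + 0.1540 + 0.1301 + 0.1331 + 0.0913 + 0.0772 + 0.0638 + 0.0420 = 0.8817
TFR = 0.8817

0.88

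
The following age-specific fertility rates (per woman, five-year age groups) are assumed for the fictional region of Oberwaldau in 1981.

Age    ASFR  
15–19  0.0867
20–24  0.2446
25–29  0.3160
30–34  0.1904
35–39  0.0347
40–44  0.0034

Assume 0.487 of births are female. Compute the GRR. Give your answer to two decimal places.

2.13

Proportion female at birth = 0.487.
Sum of ASFRs = 0.0867 + 0.2446 + 0.3160 + 0.1904 + 0.0347 + 0.0034 = 0.8758
TFR = 5 × 0.8758 = 4.379
GRR = 0.487 × 4.379 = 2.13257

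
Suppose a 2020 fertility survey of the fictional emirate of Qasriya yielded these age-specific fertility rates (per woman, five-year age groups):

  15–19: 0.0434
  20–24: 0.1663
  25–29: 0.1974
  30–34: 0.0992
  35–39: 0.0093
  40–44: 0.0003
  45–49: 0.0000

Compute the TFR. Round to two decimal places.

2.58

Sum of ASFRs = 0.0434 + 0.1663 + 0.1974 + 0.0992 + 0.0093 + 0.0003 + 0.0000 = 0.5159
TFR = 5 × 0.5159 = 2.5795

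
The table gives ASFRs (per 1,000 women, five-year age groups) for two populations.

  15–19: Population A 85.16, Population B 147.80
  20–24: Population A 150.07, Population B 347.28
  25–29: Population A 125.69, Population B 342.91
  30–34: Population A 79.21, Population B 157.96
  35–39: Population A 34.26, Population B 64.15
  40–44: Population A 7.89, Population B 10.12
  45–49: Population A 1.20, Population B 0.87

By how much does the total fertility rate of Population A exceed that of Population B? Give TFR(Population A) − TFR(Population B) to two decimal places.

-2.94

Population A:
  Sum of ASFRs = 85.16 + 150.07 + 125.69 + 79.21 + 34.26 + 7.89 + 1.20 = 483.48
  TFR = 5 × 483.48 / 1000 = 2.4174
Population B:
  Sum of ASFRs = 147.80 + 347.28 + 342.91 + 157.96 + 64.15 + 10.12 + 0.87 = 1071.09
  TFR = 5 × 1071.09 / 1000 = 5.35545
Difference = 2.4174 − 5.35545 = -2.93805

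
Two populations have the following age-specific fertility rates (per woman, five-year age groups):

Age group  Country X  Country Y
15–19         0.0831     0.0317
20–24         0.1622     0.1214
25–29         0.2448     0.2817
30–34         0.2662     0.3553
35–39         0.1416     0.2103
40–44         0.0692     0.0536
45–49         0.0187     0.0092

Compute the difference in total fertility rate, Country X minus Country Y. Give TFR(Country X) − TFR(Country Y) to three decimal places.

-0.387

Country X:
  Sum of ASFRs = 0.0831 + 0.1622 + 0.2448 + 0.2662 + 0.1416 + 0.0692 + 0.0187 = 0.9858
  TFR = 5 × 0.9858 = 4.929
Country Y:
  Sum of ASFRs = 0.0317 + 0.1214 + 0.2817 + 0.3553 + 0.2103 + 0.0536 + 0.0092 = 1.0632
  TFR = 5 × 1.0632 = 5.316
Difference = 4.929 − 5.316 = -0.387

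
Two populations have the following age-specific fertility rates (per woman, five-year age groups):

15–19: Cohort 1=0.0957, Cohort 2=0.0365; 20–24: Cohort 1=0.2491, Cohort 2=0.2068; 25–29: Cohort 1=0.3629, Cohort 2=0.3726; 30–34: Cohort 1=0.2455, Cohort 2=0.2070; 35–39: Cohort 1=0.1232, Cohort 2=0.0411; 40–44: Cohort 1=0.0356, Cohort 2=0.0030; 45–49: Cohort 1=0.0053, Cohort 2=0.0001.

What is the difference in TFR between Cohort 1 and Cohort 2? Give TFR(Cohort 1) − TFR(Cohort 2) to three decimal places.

1.251

Cohort 1:
  Sum of ASFRs = 0.0957 + 0.2491 + 0.3629 + 0.2455 + 0.1232 + 0.0356 + 0.0053 = 1.1173
  TFR = 5 × 1.1173 = 5.5865
Cohort 2:
  Sum of ASFRs = 0.0365 + 0.2068 + 0.3726 + 0.2070 + 0.0411 + 0.0030 + 0.0001 = 0.8671
  TFR = 5 × 0.8671 = 4.3355
Difference = 5.5865 − 4.3355 = 1.251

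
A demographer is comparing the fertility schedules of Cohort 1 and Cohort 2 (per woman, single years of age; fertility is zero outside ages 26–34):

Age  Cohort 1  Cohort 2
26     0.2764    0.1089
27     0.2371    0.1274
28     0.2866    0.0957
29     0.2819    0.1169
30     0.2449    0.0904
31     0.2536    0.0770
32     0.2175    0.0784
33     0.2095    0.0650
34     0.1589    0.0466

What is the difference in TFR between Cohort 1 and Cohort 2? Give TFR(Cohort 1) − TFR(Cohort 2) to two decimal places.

Cohort 1:
  Sum of ASFRs = 0.2764 + 0.2371 + 0.2866 + 0.2819 + 0.2449 + 0.2536 + 0.2175 + 0.2095 + 0.1589 = 2.1664
  TFR = 2.1664
Cohort 2:
  Sum of ASFRs = 0.1089 + 0.1274 + 0.0957 + 0.1169 + 0.0904 + 0.0770 + 0.0784 + 0.0650 + 0.0466 = 0.8063
  TFR = 0.8063
Difference = 2.1664 − 0.8063 = 1.3601

1.36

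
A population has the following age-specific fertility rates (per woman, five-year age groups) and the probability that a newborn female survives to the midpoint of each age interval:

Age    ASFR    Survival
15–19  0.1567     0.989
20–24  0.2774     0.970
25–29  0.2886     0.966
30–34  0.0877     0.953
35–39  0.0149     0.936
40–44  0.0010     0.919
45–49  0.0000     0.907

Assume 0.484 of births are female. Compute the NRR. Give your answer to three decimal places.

Proportion female at birth = 0.484.
Per-age-group product (5 × ASFR × survival probability):
  15–19: 5 × 0.1567 × 0.989 = 0.77488
  20–24: 5 × 0.2774 × 0.970 = 1.34539
  25–29: 5 × 0.2886 × 0.966 = 1.39394
  30–34: 5 × 0.0877 × 0.953 = 0.41789
  35–39: 5 × 0.0149 × 0.936 = 0.06973
  40–44: 5 × 0.0010 × 0.919 = 0.00460
  45–49: 5 × 0.0000 × 0.907 = 0.00000
Sum = 4.00643
NRR = 0.484 × 4.00643 = 1.93911
With NRR above 1 the population is above replacement fertility.

1.939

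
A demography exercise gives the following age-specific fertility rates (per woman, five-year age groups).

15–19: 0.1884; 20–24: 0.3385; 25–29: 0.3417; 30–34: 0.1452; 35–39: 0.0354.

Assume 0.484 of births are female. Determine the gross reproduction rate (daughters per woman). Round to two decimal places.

Proportion female at birth = 0.484.
Sum of ASFRs = 0.1884 + 0.3385 + 0.3417 + 0.1452 + 0.0354 = 1.0492
TFR = 5 × 1.0492 = 5.246
GRR = 0.484 × 5.246 = 2.53906

2.54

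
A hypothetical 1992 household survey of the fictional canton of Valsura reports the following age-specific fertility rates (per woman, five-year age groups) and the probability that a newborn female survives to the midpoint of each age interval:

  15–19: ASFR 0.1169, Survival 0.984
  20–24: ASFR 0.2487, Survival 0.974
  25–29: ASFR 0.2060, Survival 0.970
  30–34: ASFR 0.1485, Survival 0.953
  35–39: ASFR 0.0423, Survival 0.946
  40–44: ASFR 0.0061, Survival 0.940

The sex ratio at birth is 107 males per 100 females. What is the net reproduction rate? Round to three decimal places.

1.798

Proportion female at birth = 100 / (100 + 107) = 0.48309.
Weighting each age-specific rate by interval width and survival:
  15–19: 5 × 0.1169 × 0.984 = 0.57515
  20–24: 5 × 0.2487 × 0.974 = 1.21117
  25–29: 5 × 0.2060 × 0.970 = 0.99910
  30–34: 5 × 0.1485 × 0.953 = 0.70760
  35–39: 5 × 0.0423 × 0.946 = 0.20008
  40–44: 5 × 0.0061 × 0.940 = 0.02867
Sum = 3.72177
NRR = 0.48309 × 3.72177 = 1.79795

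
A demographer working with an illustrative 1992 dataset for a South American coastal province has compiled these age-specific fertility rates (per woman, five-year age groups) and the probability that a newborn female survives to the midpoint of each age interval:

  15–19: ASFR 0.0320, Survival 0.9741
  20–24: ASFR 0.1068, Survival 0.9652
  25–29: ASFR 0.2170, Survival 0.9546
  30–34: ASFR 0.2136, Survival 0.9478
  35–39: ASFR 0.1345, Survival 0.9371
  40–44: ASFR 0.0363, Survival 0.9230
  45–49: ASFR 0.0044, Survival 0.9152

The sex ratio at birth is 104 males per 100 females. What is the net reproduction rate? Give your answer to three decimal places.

Proportion female at birth = 100 / (100 + 104) = 0.49020.
Per-age-group product (5 × ASFR × survival probability):
  15–19: 5 × 0.0320 × 0.9741 = 0.15586
  20–24: 5 × 0.1068 × 0.9652 = 0.51542
  25–29: 5 × 0.2170 × 0.9546 = 1.03574
  30–34: 5 × 0.2136 × 0.9478 = 1.01225
  35–39: 5 × 0.1345 × 0.9371 = 0.63020
  40–44: 5 × 0.0363 × 0.9230 = 0.16752
  45–49: 5 × 0.0044 × 0.9152 = 0.02013
Sum = 3.53712
NRR = 0.49020 × 3.53712 = 1.73390
With NRR above 1 the population is above replacement fertility.

1.734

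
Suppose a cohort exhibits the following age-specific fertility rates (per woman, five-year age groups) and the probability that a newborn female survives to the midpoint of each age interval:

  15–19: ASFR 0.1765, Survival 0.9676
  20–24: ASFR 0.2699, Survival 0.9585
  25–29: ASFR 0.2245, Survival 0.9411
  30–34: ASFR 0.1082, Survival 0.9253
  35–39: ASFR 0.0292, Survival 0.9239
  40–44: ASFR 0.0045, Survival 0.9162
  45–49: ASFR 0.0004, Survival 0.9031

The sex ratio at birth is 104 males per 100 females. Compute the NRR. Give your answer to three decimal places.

1.893

Proportion female at birth = 100 / (100 + 104) = 0.49020.
Survival-weighted fertility by age (5·fₓ·Sₓ):
  15–19: 5 × 0.1765 × 0.9676 = 0.85391
  20–24: 5 × 0.2699 × 0.9585 = 1.29350
  25–29: 5 × 0.2245 × 0.9411 = 1.05638
  30–34: 5 × 0.1082 × 0.9253 = 0.50059
  35–39: 5 × 0.0292 × 0.9239 = 0.13489
  40–44: 5 × 0.0045 × 0.9162 = 0.02061
  45–49: 5 × 0.0004 × 0.9031 = 0.00181
Sum = 3.86169
NRR = 0.49020 × 3.86169 = 1.89300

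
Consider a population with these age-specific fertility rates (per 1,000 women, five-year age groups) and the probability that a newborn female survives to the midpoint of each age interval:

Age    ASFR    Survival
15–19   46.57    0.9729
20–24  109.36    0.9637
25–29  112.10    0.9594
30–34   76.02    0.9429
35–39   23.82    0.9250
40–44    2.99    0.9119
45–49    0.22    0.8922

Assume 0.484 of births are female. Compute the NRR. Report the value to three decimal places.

Proportion female at birth = 0.484.
Weighting each age-specific rate by interval width and survival:
  15–19: 5 × 46.57/1000 × 0.9729 = 0.22654
  20–24: 5 × 109.36/1000 × 0.9637 = 0.52695
  25–29: 5 × 112.10/1000 × 0.9594 = 0.53774
  30–34: 5 × 76.02/1000 × 0.9429 = 0.35840
  35–39: 5 × 23.82/1000 × 0.9250 = 0.11017
  40–44: 5 × 2.99/1000 × 0.9119 = 0.01363
  45–49: 5 × 0.22/1000 × 0.8922 = 0.00098
Sum = 1.77441
NRR = 0.484 × 1.77441 = 0.85881

0.859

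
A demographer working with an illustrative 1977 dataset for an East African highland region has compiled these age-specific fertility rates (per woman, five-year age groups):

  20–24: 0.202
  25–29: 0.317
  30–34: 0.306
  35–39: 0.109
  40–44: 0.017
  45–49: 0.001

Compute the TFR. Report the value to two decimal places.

4.76

Sum of ASFRs = 0.202 + 0.317 + 0.306 + 0.109 + 0.017 + 0.001 = 0.952
TFR = 5 × 0.952 = 4.76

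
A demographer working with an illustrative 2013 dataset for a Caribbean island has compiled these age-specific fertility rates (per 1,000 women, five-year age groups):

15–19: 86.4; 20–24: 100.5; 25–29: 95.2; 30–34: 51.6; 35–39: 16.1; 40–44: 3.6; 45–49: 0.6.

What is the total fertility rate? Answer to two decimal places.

Sum of ASFRs = 86.4 + 100.5 + 95.2 + 51.6 + 16.1 + 3.6 + 0.6 = 354.0
TFR = 5 × 354.0 / 1000 = 1.77

1.77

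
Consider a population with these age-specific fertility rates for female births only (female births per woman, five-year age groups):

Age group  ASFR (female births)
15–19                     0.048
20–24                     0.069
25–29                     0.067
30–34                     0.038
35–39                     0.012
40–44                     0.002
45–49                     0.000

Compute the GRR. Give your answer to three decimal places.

1.180

Sum of female ASFRs = 0.048 + 0.069 + 0.067 + 0.038 + 0.012 + 0.002 + 0.000 = 0.236
GRR = 5 × 0.236 = 1.18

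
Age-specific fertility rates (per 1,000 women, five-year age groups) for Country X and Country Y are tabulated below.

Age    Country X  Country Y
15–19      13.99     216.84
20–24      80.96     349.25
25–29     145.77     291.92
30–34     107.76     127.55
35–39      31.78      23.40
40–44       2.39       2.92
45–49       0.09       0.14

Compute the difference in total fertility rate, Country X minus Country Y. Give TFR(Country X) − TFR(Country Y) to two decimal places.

-3.15

Country X:
  Sum of ASFRs = 13.99 + 80.96 + 145.77 + 107.76 + 31.78 + 2.39 + 0.09 = 382.74
  TFR = 5 × 382.74 / 1000 = 1.9137
Country Y:
  Sum of ASFRs = 216.84 + 349.25 + 291.92 + 127.55 + 23.40 + 2.92 + 0.14 = 1012.02
  TFR = 5 × 1012.02 / 1000 = 5.0601
Difference = 1.9137 − 5.0601 = -3.1464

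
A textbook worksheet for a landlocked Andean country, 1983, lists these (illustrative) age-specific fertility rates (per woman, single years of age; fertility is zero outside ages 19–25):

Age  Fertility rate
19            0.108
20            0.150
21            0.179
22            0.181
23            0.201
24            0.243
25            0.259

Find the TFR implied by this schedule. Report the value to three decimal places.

Sum of ASFRs = 0.108 + 0.150 + 0.179 + 0.181 + 0.201 + 0.243 + 0.259 = 1.321
TFR = 1.321

1.321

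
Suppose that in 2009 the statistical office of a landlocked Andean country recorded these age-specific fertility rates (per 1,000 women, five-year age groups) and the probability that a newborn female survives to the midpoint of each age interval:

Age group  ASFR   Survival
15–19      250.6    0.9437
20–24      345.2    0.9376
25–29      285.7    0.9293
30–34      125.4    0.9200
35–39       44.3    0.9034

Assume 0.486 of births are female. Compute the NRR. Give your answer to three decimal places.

Proportion female at birth = 0.486.
Survival-weighted fertility by age (5·fₓ·Sₓ):
  15–19: 5 × 250.6/1000 × 0.9437 = 1.18246
  20–24: 5 × 345.2/1000 × 0.9376 = 1.61830
  25–29: 5 × 285.7/1000 × 0.9293 = 1.32751
  30–34: 5 × 125.4/1000 × 0.9200 = 0.57684
  35–39: 5 × 44.3/1000 × 0.9034 = 0.20010
Sum = 4.90521
NRR = 0.486 × 4.90521 = 2.38393

2.384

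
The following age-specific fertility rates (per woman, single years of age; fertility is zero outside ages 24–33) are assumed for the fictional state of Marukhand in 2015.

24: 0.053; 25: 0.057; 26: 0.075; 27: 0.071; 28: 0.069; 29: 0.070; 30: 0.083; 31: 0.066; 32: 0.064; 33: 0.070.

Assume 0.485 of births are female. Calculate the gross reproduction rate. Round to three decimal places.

Proportion female at birth = 0.485.
Sum of ASFRs = 0.053 + 0.057 + 0.075 + 0.071 + 0.069 + 0.070 + 0.083 + 0.066 + 0.064 + 0.070 = 0.678
TFR = 0.678
GRR = 0.485 × 0.678 = 0.32883

0.329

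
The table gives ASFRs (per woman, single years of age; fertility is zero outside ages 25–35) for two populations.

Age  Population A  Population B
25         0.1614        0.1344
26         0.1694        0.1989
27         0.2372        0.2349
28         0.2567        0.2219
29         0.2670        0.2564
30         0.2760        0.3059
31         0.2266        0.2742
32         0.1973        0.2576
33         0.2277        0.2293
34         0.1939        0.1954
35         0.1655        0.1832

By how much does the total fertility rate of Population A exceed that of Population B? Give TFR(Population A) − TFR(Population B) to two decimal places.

Population A:
  Sum of ASFRs = 0.1614 + 0.1694 + 0.2372 + 0.2567 + 0.2670 + 0.2760 + 0.2266 + 0.1973 + 0.2277 + 0.1939 + 0.1655 = 2.3787
  TFR = 2.3787
Population B:
  Sum of ASFRs = 0.1344 + 0.1989 + 0.2349 + 0.2219 + 0.2564 + 0.3059 + 0.2742 + 0.2576 + 0.2293 + 0.1954 + 0.1832 = 2.4921
  TFR = 2.4921
Difference = 2.3787 − 2.4921 = -0.1134

-0.11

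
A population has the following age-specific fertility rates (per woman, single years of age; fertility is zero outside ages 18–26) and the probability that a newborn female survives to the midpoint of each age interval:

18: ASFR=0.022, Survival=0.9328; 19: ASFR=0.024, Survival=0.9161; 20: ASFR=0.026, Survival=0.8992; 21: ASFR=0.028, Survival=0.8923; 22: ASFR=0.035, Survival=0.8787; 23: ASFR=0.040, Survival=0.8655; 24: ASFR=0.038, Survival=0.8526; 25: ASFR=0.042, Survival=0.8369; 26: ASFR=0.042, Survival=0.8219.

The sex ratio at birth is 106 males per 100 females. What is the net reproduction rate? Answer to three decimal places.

0.125

Proportion female at birth = 100 / (100 + 106) = 0.48544.
Survival-weighted fertility by age (1·fₓ·Sₓ):
  18: 1 × 0.022 × 0.9328 = 0.02052
  19: 1 × 0.024 × 0.9161 = 0.02199
  20: 1 × 0.026 × 0.8992 = 0.02338
  21: 1 × 0.028 × 0.8923 = 0.02498
  22: 1 × 0.035 × 0.8787 = 0.03075
  23: 1 × 0.040 × 0.8655 = 0.03462
  24: 1 × 0.038 × 0.8526 = 0.03240
  25: 1 × 0.042 × 0.8369 = 0.03515
  26: 1 × 0.042 × 0.8219 = 0.03452
Sum = 0.25831
NRR = 0.48544 × 0.25831 = 0.12539
An NRR under 1 implies long-run decline under these rates.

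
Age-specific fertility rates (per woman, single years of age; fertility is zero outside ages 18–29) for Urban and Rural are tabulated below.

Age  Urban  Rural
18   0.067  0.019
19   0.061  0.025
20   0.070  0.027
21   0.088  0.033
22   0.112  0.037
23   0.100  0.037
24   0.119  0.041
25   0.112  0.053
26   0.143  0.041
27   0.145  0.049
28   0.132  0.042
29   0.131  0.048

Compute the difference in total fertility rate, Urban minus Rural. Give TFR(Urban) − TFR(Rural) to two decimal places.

Urban:
  Sum of ASFRs = 0.067 + 0.061 + 0.070 + 0.088 + 0.112 + 0.100 + 0.119 + 0.112 + 0.143 + 0.145 + 0.132 + 0.131 = 1.280
  TFR = 1.28
Rural:
  Sum of ASFRs = 0.019 + 0.025 + 0.027 + 0.033 + 0.037 + 0.037 + 0.041 + 0.053 + 0.041 + 0.049 + 0.042 + 0.048 = 0.452
  TFR = 0.452
Difference = 1.28 − 0.452 = 0.828

0.83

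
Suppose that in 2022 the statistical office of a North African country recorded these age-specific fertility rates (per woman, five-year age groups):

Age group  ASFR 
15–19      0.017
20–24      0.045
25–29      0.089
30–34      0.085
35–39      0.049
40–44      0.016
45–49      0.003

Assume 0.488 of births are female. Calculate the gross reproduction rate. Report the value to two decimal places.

0.74

Proportion female at birth = 0.488.
Sum of ASFRs = 0.017 + 0.045 + 0.089 + 0.085 + 0.049 + 0.016 + 0.003 = 0.304
TFR = 5 × 0.304 = 1.52
GRR = 0.488 × 1.52 = 0.74176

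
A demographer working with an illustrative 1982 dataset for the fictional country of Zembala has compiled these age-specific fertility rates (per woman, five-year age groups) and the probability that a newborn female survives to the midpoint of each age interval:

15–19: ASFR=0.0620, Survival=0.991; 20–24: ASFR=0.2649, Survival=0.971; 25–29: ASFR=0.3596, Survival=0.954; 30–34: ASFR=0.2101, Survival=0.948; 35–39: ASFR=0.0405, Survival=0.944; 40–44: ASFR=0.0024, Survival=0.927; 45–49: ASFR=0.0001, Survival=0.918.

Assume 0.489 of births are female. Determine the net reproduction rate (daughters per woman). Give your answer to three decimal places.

2.204

Proportion female at birth = 0.489.
Survival-weighted fertility by age (5·fₓ·Sₓ):
  15–19: 5 × 0.0620 × 0.991 = 0.30721
  20–24: 5 × 0.2649 × 0.971 = 1.28609
  25–29: 5 × 0.3596 × 0.954 = 1.71529
  30–34: 5 × 0.2101 × 0.948 = 0.99587
  35–39: 5 × 0.0405 × 0.944 = 0.19116
  40–44: 5 × 0.0024 × 0.927 = 0.01112
  45–49: 5 × 0.0001 × 0.918 = 0.00046
Sum = 4.50720
NRR = 0.489 × 4.50720 = 2.20402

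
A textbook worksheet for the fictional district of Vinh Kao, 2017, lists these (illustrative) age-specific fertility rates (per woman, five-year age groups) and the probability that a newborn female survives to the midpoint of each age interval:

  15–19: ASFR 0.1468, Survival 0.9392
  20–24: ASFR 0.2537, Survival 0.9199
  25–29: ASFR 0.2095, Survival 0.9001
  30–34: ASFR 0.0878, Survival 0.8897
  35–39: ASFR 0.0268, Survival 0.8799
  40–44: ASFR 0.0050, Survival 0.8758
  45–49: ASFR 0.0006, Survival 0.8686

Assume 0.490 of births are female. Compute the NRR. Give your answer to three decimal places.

Proportion female at birth = 0.490.
Weighting each age-specific rate by interval width and survival:
  15–19: 5 × 0.1468 × 0.9392 = 0.68937
  20–24: 5 × 0.2537 × 0.9199 = 1.16689
  25–29: 5 × 0.2095 × 0.9001 = 0.94285
  30–34: 5 × 0.0878 × 0.8897 = 0.39058
  35–39: 5 × 0.0268 × 0.8799 = 0.11791
  40–44: 5 × 0.0050 × 0.8758 = 0.02190
  45–49: 5 × 0.0006 × 0.8686 = 0.00261
Sum = 3.33211
NRR = 0.490 × 3.33211 = 1.63273

1.633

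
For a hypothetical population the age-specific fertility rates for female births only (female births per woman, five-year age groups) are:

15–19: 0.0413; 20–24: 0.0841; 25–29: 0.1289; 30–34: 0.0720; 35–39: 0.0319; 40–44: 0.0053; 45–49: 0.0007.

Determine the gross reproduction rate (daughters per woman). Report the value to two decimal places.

Sum of female ASFRs = 0.0413 + 0.0841 + 0.1289 + 0.0720 + 0.0319 + 0.0053 + 0.0007 = 0.3642
GRR = 5 × 0.3642 = 1.821

1.82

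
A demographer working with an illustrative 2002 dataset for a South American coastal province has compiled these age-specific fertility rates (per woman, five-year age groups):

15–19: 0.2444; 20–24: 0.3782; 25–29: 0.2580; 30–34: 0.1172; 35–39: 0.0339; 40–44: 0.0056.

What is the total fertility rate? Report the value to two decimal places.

Sum of ASFRs = 0.2444 + 0.3782 + 0.2580 + 0.1172 + 0.0339 + 0.0056 = 1.0373
TFR = 5 × 1.0373 = 5.1865

5.19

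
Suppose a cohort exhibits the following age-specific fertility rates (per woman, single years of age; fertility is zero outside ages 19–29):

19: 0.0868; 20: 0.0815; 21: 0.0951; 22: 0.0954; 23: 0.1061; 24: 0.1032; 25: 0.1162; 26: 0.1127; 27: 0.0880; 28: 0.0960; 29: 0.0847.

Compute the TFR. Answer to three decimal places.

1.066

Sum of ASFRs = 0.0868 + 0.0815 + 0.0951 + 0.0954 + 0.1061 + 0.1032 + 0.1162 + 0.1127 + 0.0880 + 0.0960 + 0.0847 = 1.0657
TFR = 1.0657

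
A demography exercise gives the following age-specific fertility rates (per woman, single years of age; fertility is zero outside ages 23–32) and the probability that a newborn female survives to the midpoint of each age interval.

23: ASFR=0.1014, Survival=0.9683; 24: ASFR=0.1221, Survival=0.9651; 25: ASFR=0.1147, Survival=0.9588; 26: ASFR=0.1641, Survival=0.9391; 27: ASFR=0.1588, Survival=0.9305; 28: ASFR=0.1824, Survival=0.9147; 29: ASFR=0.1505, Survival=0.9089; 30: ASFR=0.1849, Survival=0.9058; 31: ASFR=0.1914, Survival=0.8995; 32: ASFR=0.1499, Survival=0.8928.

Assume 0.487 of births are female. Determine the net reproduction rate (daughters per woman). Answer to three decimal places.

0.684

Proportion female at birth = 0.487.
Each age group contributes 1 × ASFR × survival:
  23: 1 × 0.1014 × 0.9683 = 0.09819
  24: 1 × 0.1221 × 0.9651 = 0.11784
  25: 1 × 0.1147 × 0.9588 = 0.10997
  26: 1 × 0.1641 × 0.9391 = 0.15411
  27: 1 × 0.1588 × 0.9305 = 0.14776
  28: 1 × 0.1824 × 0.9147 = 0.16684
  29: 1 × 0.1505 × 0.9089 = 0.13679
  30: 1 × 0.1849 × 0.9058 = 0.16748
  31: 1 × 0.1914 × 0.8995 = 0.17216
  32: 1 × 0.1499 × 0.8928 = 0.13383
Sum = 1.40497
NRR = 0.487 × 1.40497 = 0.68422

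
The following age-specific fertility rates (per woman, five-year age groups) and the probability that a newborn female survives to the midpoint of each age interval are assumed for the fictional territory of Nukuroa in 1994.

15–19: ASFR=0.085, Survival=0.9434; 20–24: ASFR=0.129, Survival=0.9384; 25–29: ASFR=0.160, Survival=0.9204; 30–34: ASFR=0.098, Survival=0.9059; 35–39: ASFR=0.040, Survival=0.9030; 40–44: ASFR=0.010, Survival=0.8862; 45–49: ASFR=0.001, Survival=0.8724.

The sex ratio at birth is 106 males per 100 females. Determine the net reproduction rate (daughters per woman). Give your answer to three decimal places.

1.173

Proportion female at birth = 100 / (100 + 106) = 0.48544.
Each age group contributes 5 × ASFR × survival:
  15–19: 5 × 0.085 × 0.9434 = 0.40095
  20–24: 5 × 0.129 × 0.9384 = 0.60527
  25–29: 5 × 0.160 × 0.9204 = 0.73632
  30–34: 5 × 0.098 × 0.9059 = 0.44389
  35–39: 5 × 0.040 × 0.9030 = 0.18060
  40–44: 5 × 0.010 × 0.8862 = 0.04431
  45–49: 5 × 0.001 × 0.8724 = 0.00436
Sum = 2.41570
NRR = 0.48544 × 2.41570 = 1.17268
With NRR above 1 the population is above replacement fertility.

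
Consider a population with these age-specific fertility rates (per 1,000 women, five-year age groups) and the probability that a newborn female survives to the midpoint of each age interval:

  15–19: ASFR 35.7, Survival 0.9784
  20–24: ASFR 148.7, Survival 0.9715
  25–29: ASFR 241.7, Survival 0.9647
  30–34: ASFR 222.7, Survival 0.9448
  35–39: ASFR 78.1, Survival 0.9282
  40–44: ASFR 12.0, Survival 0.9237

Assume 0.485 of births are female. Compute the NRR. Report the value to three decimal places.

1.713

Proportion female at birth = 0.485.
Per-age-group product (5 × ASFR × survival probability):
  15–19: 5 × 35.7/1000 × 0.9784 = 0.17464
  20–24: 5 × 148.7/1000 × 0.9715 = 0.72231
  25–29: 5 × 241.7/1000 × 0.9647 = 1.16584
  30–34: 5 × 222.7/1000 × 0.9448 = 1.05203
  35–39: 5 × 78.1/1000 × 0.9282 = 0.36246
  40–44: 5 × 12.0/1000 × 0.9237 = 0.05542
Sum = 3.53270
NRR = 0.485 × 3.53270 = 1.71336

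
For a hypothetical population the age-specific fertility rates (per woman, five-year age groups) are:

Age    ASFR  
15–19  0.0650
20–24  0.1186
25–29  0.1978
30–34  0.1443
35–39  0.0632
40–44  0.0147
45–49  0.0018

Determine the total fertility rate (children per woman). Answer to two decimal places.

Sum of ASFRs = 0.0650 + 0.1186 + 0.1978 + 0.1443 + 0.0632 + 0.0147 + 0.0018 = 0.6054
TFR = 5 × 0.6054 = 3.027

3.03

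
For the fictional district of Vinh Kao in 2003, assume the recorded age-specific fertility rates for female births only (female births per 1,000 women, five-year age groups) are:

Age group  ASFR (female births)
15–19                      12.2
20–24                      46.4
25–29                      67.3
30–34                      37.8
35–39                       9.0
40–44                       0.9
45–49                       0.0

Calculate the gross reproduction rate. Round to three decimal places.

Sum of female ASFRs = 12.2 + 46.4 + 67.3 + 37.8 + 9.0 + 0.9 + 0.0 = 173.6
GRR = 5 × 173.6 / 1000 = 0.868

0.868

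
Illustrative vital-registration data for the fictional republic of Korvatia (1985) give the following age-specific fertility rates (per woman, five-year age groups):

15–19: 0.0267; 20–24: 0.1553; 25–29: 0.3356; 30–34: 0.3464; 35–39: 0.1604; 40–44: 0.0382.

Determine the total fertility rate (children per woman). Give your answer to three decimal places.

Sum of ASFRs = 0.0267 + 0.1553 + 0.3356 + 0.3464 + 0.1604 + 0.0382 = 1.0626
TFR = 5 × 1.0626 = 5.313

5.313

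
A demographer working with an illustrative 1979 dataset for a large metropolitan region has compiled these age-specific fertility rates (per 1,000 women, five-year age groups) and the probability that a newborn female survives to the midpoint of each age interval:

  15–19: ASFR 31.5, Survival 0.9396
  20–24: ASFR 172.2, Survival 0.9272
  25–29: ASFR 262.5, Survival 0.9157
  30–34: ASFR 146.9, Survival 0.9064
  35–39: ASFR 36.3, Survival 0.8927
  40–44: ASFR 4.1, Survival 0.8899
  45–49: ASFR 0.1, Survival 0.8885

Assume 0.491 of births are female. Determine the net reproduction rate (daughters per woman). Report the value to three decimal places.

Proportion female at birth = 0.491.
Each age group contributes 5 × ASFR × survival:
  15–19: 5 × 31.5/1000 × 0.9396 = 0.14799
  20–24: 5 × 172.2/1000 × 0.9272 = 0.79832
  25–29: 5 × 262.5/1000 × 0.9157 = 1.20186
  30–34: 5 × 146.9/1000 × 0.9064 = 0.66575
  35–39: 5 × 36.3/1000 × 0.8927 = 0.16203
  40–44: 5 × 4.1/1000 × 0.8899 = 0.01824
  45–49: 5 × 0.1/1000 × 0.8885 = 0.00044
Sum = 2.99463
NRR = 0.491 × 2.99463 = 1.47036

1.470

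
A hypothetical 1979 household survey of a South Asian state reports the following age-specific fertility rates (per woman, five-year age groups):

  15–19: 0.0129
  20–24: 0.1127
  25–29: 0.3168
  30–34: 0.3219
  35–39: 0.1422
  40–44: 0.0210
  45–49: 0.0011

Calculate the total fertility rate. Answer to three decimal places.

4.643

Sum of ASFRs = 0.0129 + 0.1127 + 0.3168 + 0.3219 + 0.1422 + 0.0210 + 0.0011 = 0.9286
TFR = 5 × 0.9286 = 4.643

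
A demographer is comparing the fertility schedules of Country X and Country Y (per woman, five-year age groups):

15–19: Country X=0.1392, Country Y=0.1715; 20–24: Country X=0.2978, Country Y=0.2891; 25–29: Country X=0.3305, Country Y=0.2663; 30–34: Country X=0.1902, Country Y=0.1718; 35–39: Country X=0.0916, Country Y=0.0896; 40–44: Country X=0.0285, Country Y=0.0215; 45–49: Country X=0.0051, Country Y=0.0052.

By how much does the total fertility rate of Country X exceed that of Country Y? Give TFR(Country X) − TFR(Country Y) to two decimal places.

0.34

Country X:
  Sum of ASFRs = 0.1392 + 0.2978 + 0.3305 + 0.1902 + 0.0916 + 0.0285 + 0.0051 = 1.0829
  TFR = 5 × 1.0829 = 5.4145
Country Y:
  Sum of ASFRs = 0.1715 + 0.2891 + 0.2663 + 0.1718 + 0.0896 + 0.0215 + 0.0052 = 1.0150
  TFR = 5 × 1.0150 = 5.075
Difference = 5.4145 − 5.075 = 0.3395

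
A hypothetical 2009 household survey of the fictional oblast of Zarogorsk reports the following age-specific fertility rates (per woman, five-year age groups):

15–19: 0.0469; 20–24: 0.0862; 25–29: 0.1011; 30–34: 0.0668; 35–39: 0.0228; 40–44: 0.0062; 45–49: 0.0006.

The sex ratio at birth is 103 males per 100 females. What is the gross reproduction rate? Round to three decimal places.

Proportion female at birth = 100 / (100 + 103) = 0.49261.
Sum of ASFRs = 0.0469 + 0.0862 + 0.1011 + 0.0668 + 0.0228 + 0.0062 + 0.0006 = 0.3306
TFR = 5 × 0.3306 = 1.653
GRR = 0.49261 × 1.653 = 0.81428

0.814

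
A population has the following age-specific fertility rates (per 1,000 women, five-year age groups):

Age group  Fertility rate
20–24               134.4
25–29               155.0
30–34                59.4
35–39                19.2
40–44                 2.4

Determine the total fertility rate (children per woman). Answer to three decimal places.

Sum of ASFRs = 134.4 + 155.0 + 59.4 + 19.2 + 2.4 = 370.4
TFR = 5 × 370.4 / 1000 = 1.852

1.852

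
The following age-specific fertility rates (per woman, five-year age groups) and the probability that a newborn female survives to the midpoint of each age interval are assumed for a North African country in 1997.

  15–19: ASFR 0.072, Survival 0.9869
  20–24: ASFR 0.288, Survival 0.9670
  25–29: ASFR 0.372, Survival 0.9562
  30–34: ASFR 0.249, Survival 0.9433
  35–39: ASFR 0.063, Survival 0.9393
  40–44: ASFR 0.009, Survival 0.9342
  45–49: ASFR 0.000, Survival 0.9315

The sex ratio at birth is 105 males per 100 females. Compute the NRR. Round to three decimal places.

2.458

Proportion female at birth = 100 / (100 + 105) = 0.48780.
Per-age-group product (5 × ASFR × survival probability):
  15–19: 5 × 0.072 × 0.9869 = 0.35528
  20–24: 5 × 0.288 × 0.9670 = 1.39248
  25–29: 5 × 0.372 × 0.9562 = 1.77853
  30–34: 5 × 0.249 × 0.9433 = 1.17441
  35–39: 5 × 0.063 × 0.9393 = 0.29588
  40–44: 5 × 0.009 × 0.9342 = 0.04204
  45–49: 5 × 0.000 × 0.9315 = 0.00000
Sum = 5.03862
NRR = 0.48780 × 5.03862 = 2.45784
With NRR above 1 the population is above replacement fertility.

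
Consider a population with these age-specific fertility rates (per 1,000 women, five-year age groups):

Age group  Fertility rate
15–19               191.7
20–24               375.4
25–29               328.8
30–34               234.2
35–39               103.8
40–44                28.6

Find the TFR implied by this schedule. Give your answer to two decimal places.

Sum of ASFRs = 191.7 + 375.4 + 328.8 + 234.2 + 103.8 + 28.6 = 1262.5
TFR = 5 × 1262.5 / 1000 = 6.3125

6.31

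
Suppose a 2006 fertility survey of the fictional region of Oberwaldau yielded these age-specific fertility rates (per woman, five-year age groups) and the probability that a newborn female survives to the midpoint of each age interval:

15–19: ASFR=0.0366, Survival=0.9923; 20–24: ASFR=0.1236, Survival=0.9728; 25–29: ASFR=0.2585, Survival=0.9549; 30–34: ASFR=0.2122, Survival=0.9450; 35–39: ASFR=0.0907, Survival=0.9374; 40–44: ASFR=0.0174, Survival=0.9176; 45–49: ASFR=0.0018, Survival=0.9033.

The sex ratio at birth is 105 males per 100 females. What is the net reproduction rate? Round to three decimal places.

Proportion female at birth = 100 / (100 + 105) = 0.48780.
Weighting each age-specific rate by interval width and survival:
  15–19: 5 × 0.0366 × 0.9923 = 0.18159
  20–24: 5 × 0.1236 × 0.9728 = 0.60119
  25–29: 5 × 0.2585 × 0.9549 = 1.23421
  30–34: 5 × 0.2122 × 0.9450 = 1.00265
  35–39: 5 × 0.0907 × 0.9374 = 0.42511
  40–44: 5 × 0.0174 × 0.9176 = 0.07983
  45–49: 5 × 0.0018 × 0.9033 = 0.00813
Sum = 3.53271
NRR = 0.48780 × 3.53271 = 1.72326

1.723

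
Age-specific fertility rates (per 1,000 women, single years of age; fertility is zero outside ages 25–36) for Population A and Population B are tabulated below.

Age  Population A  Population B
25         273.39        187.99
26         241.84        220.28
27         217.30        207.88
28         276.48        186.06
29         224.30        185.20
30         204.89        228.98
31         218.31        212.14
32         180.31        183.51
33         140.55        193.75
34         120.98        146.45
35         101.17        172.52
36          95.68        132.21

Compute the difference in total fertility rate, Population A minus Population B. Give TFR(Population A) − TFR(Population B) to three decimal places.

Population A:
  Sum of ASFRs = 273.39 + 241.84 + 217.30 + 276.48 + 224.30 + 204.89 + 218.31 + 180.31 + 140.55 + 120.98 + 101.17 + 95.68 = 2295.20
  TFR = 2295.20 / 1000 = 2.2952
Population B:
  Sum of ASFRs = 187.99 + 220.28 + 207.88 + 186.06 + 185.20 + 228.98 + 212.14 + 183.51 + 193.75 + 146.45 + 172.52 + 132.21 = 2256.97
  TFR = 2256.97 / 1000 = 2.25697
Difference = 2.2952 − 2.25697 = 0.03823

0.038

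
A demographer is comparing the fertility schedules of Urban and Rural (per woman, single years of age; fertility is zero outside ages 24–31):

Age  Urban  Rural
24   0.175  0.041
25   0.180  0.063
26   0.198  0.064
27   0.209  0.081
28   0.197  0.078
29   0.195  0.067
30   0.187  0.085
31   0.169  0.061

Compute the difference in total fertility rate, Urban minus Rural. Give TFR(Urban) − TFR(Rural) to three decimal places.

0.970

Urban:
  Sum of ASFRs = 0.175 + 0.180 + 0.198 + 0.209 + 0.197 + 0.195 + 0.187 + 0.169 = 1.510
  TFR = 1.51
Rural:
  Sum of ASFRs = 0.041 + 0.063 + 0.064 + 0.081 + 0.078 + 0.067 + 0.085 + 0.061 = 0.540
  TFR = 0.54
Difference = 1.51 − 0.54 = 0.97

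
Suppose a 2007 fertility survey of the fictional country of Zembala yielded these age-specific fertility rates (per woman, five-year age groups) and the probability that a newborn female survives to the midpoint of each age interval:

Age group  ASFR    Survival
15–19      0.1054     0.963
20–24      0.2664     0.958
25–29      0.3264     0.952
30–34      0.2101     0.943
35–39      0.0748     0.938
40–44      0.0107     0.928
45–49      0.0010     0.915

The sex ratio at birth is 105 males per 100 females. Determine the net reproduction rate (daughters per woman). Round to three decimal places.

Proportion female at birth = 100 / (100 + 105) = 0.48780.
Survival-weighted fertility by age (5·fₓ·Sₓ):
  15–19: 5 × 0.1054 × 0.963 = 0.50750
  20–24: 5 × 0.2664 × 0.958 = 1.27606
  25–29: 5 × 0.3264 × 0.952 = 1.55366
  30–34: 5 × 0.2101 × 0.943 = 0.99062
  35–39: 5 × 0.0748 × 0.938 = 0.35081
  40–44: 5 × 0.0107 × 0.928 = 0.04965
  45–49: 5 × 0.0010 × 0.915 = 0.00458
Sum = 4.73288
NRR = 0.48780 × 4.73288 = 2.30870

2.309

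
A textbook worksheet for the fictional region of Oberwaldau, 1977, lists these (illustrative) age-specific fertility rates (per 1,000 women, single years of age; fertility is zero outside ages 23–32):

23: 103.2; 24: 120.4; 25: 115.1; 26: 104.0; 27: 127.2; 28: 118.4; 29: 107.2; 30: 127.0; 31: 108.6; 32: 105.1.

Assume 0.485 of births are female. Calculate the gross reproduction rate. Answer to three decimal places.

0.551

Proportion female at birth = 0.485.
Sum of ASFRs = 103.2 + 120.4 + 115.1 + 104.0 + 127.2 + 118.4 + 107.2 + 127.0 + 108.6 + 105.1 = 1136.2
TFR = 1136.2 / 1000 = 1.1362
GRR = 0.485 × 1.1362 = 0.55106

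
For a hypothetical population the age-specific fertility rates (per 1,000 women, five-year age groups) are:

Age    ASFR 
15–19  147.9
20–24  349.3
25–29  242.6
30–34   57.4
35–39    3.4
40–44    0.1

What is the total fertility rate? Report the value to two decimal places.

4.00

Sum of ASFRs = 147.9 + 349.3 + 242.6 + 57.4 + 3.4 + 0.1 = 800.7
TFR = 5 × 800.7 / 1000 = 4.0035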